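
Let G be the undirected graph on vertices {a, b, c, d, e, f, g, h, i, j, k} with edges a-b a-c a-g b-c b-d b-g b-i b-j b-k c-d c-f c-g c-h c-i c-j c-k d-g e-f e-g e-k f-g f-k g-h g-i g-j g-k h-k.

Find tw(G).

A width-3 tree decomposition is:
Bags: B1 = {a, b, c, g}  B2 = {b, c, g, k}  B3 = {c, f, g, k}  B4 = {b, c, g, i}  B5 = {e, f, g, k}  B6 = {b, c, g, j}  B7 = {b, c, d, g}  B8 = {c, g, h, k}
Tree: B1–B2, B2–B3, B1–B4, B3–B5, B1–B6, B2–B7, B3–B8
The largest bag has 4 vertices, giving width 3; this decomposition certifies tw(G) ≤ 3. For the lower bound, the 4 vertices {e, f, g, k} are pairwise adjacent, and any tree decomposition puts a clique entirely inside one bag — forcing width ≥ 3. Combining the bounds, tw(G) = 3.

3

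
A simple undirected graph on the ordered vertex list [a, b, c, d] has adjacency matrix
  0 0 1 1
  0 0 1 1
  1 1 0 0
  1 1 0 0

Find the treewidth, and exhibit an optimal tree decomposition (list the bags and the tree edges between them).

Each bag holds 3 vertices, so the decomposition has width 2, which upper-bounds the treewidth. The edges c–b–d–a–c form a cycle, so G is not a tree and its treewidth is at least 2. Combining the bounds, tw(G) = 2.

Treewidth 2.
One such decomposition:
Bags: B1 = {b, c, d}  B2 = {a, c, d}
Tree: B1–B2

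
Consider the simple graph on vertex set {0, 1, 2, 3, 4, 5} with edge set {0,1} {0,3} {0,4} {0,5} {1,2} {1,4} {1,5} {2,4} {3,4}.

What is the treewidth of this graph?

2

A width-2 tree decomposition is:
Bags: B1 = {0, 1, 4}  B2 = {0, 3, 4}  B3 = {1, 2, 4}  B4 = {0, 1, 5}
Tree: B1–B2, B1–B3, B1–B4
Every bag has size at most 3, so the width is 3 − 1 = 2 and tw(G) ≤ 2. Conversely, {0, 1, 4} is a clique of size 3, and the vertices of any clique must share a bag in every tree decomposition; so some bag has ≥ 3 vertices and tw(G) ≥ 2. Therefore the treewidth is 2.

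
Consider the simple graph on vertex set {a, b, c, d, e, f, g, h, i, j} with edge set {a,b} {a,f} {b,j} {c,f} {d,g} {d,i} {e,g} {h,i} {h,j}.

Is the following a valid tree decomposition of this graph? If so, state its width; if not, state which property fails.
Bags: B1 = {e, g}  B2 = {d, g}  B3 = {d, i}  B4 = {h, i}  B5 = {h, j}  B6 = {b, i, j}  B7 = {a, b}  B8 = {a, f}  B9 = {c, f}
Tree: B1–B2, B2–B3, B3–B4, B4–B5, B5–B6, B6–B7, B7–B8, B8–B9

No — bags containing vertex i are not connected in the tree.

A tree decomposition must satisfy three properties: every vertex lies in some bag; for every edge, both endpoints lie together in some bag; and for every vertex, the bags containing it form a connected subtree. Here bags containing vertex i are not connected in the tree, so the decomposition is invalid.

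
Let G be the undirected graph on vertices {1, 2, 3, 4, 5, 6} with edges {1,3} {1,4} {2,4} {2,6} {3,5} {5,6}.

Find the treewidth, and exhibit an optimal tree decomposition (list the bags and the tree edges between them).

Treewidth 2.
One optimal decomposition is:
Bags: B1 = {3, 5, 6}  B2 = {2, 3, 6}  B3 = {2, 3, 4}  B4 = {1, 3, 4}
Tree: B1–B2, B2–B3, B3–B4

Each bag holds 3 vertices, so the decomposition has width 2, which upper-bounds the treewidth. For the lower bound, G contains the cycle 3–5–6–2–4–1–3, so G is not a forest; only forests have treewidth ≤ 1, hence tw(G) ≥ 2. Hence tw(G) = 2 exactly.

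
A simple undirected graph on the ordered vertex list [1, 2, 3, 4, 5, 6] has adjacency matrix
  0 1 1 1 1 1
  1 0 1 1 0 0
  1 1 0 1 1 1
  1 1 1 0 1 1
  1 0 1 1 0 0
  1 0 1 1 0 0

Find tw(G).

3

A width-3 tree decomposition is:
Bags: B1 = {1, 3, 4, 6}  B2 = {1, 2, 3, 4}  B3 = {1, 3, 4, 5}
Tree: B1–B2, B1–B3
The largest bag has 4 vertices, giving width 3; this decomposition certifies tw(G) ≤ 3. For the lower bound, the 4 vertices {1, 2, 3, 4} are pairwise adjacent, and any tree decomposition puts a clique entirely inside one bag — forcing width ≥ 3. Hence tw(G) = 3 exactly.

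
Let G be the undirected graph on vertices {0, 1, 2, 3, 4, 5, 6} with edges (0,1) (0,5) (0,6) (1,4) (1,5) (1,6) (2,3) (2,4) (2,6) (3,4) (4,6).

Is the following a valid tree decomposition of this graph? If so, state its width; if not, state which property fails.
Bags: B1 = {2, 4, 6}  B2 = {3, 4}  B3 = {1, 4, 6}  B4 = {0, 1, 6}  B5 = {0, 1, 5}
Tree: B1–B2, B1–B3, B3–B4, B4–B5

No — edge (2,3) lies in no bag.

A tree decomposition must satisfy three properties: every vertex lies in some bag; for every edge, both endpoints lie together in some bag; and for every vertex, the bags containing it form a connected subtree. Here edge (2,3) lies in no bag, so the decomposition is invalid.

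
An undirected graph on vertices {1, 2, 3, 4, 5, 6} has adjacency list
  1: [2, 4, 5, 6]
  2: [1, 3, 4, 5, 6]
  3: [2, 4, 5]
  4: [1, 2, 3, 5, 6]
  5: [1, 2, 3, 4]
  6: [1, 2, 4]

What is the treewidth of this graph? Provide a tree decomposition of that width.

Every bag has size at most 4, so the width is 4 − 1 = 3 and tw(G) ≤ 3. Conversely, {1, 2, 4, 5} is a clique of size 4, and the vertices of any clique must share a bag in every tree decomposition; so some bag has ≥ 4 vertices and tw(G) ≥ 3. Hence tw(G) = 3 exactly.

Treewidth 3.
Bags: B1 = {1, 2, 4, 6}  B2 = {1, 2, 4, 5}  B3 = {2, 3, 4, 5}
Tree: B1–B2, B2–B3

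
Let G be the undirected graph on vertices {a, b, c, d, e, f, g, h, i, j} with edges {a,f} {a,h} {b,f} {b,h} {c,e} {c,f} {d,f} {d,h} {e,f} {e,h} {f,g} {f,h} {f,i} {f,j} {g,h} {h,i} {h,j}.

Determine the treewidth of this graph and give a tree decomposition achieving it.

Treewidth 2.
One such decomposition:
Bags: B1 = {e, f, h}  B2 = {d, f, h}  B3 = {f, h, j}  B4 = {f, h, i}  B5 = {c, e, f}  B6 = {a, f, h}  B7 = {f, g, h}  B8 = {b, f, h}
Tree: B1–B2, B2–B3, B3–B4, B1–B5, B4–B6, B3–B7, B2–B8

Each bag holds 3 vertices, so the decomposition has width 2, which upper-bounds the treewidth. On the other hand G contains the 3-clique {d, f, h}. A clique must lie in a single bag of any decomposition, so no decomposition can have width below 2. Hence tw(G) = 2 exactly.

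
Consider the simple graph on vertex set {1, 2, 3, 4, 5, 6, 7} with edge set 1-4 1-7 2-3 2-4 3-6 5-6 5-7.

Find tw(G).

2

A width-2 tree decomposition is:
Bags: B1 = {2, 3, 6}  B2 = {2, 4, 6}  B3 = {1, 4, 6}  B4 = {1, 6, 7}  B5 = {5, 6, 7}
Tree: B1–B2, B2–B3, B3–B4, B4–B5
Every bag has size at most 3, so the width is 3 − 1 = 2 and tw(G) ≤ 2. For the lower bound, G contains the cycle 6–3–2–4–1–7–5–6, so G is not a forest; only forests have treewidth ≤ 1, hence tw(G) ≥ 2. Hence tw(G) = 2 exactly.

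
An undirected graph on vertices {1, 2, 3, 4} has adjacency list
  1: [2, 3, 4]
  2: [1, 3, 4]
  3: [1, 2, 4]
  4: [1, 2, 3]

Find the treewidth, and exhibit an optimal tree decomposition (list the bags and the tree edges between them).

Treewidth 3.
Bags: B1 = {1, 2, 3, 4}
Tree: (single bag)

A single bag containing all 4 vertices is trivially a valid decomposition of width 3. Conversely, {1, 2, 3, 4} is a clique of size 4, and the vertices of any clique must share a bag in every tree decomposition; so some bag has ≥ 4 vertices and tw(G) ≥ 3. Combining the bounds, tw(G) = 3.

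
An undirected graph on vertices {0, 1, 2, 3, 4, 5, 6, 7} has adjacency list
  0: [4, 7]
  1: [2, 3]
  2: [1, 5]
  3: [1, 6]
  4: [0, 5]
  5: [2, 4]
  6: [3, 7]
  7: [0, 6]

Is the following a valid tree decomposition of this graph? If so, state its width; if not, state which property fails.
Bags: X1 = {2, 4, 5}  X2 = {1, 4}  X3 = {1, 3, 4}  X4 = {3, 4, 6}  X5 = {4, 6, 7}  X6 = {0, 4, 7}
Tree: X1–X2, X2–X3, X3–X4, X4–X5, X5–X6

A tree decomposition must satisfy three properties: every vertex lies in some bag; for every edge, both endpoints lie together in some bag; and for every vertex, the bags containing it form a connected subtree. Here edge (2,1) lies in no bag, so the decomposition is invalid.

No — edge (2,1) lies in no bag.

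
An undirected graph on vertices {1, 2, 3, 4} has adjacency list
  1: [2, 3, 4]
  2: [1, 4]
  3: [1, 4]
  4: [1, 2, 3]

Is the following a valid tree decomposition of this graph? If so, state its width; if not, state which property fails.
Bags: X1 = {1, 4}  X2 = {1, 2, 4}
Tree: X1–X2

No — vertex 3 appears in no bag.

A tree decomposition must satisfy three properties: every vertex lies in some bag; for every edge, both endpoints lie together in some bag; and for every vertex, the bags containing it form a connected subtree. Here vertex 3 appears in no bag, so the decomposition is invalid.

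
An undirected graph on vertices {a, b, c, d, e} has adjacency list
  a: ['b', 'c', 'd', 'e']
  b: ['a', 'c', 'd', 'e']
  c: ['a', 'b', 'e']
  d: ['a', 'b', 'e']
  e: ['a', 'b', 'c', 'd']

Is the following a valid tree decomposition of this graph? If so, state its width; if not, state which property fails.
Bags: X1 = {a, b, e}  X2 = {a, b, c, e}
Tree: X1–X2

No — vertex d appears in no bag.

A tree decomposition must satisfy three properties: every vertex lies in some bag; for every edge, both endpoints lie together in some bag; and for every vertex, the bags containing it form a connected subtree. Here vertex d appears in no bag, so the decomposition is invalid.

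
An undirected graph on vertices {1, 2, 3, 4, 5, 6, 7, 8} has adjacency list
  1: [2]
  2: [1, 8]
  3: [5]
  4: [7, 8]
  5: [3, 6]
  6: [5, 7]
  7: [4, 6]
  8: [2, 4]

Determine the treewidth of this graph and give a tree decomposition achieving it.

Treewidth 1.
One optimal decomposition is:
Bags: B1 = {3, 5}  B2 = {5, 6}  B3 = {6, 7}  B4 = {4, 7}  B5 = {4, 8}  B6 = {2, 8}  B7 = {1, 2}
Tree: B1–B2, B2–B3, B3–B4, B4–B5, B5–B6, B6–B7

Every bag has size at most 2, so the width is 2 − 1 = 1 and tw(G) ≤ 1. Any graph with an edge has treewidth ≥ 1, and G has the edge 3–5. The upper and lower bounds meet at 1, so that is the treewidth.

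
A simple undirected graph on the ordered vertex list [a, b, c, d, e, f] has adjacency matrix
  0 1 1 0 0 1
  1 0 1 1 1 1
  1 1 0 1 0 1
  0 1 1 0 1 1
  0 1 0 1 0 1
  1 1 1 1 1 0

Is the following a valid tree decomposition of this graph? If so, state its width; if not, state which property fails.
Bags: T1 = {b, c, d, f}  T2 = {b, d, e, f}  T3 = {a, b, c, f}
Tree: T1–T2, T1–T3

Yes; width 3.

Checking the three conditions: (i) the bags cover all of {a, b, c, d, e, f}; (ii) for each edge, some bag contains both endpoints; (iii) the bags containing any fixed vertex form a subtree. All hold, so the decomposition is valid with width 4 − 1 = 3.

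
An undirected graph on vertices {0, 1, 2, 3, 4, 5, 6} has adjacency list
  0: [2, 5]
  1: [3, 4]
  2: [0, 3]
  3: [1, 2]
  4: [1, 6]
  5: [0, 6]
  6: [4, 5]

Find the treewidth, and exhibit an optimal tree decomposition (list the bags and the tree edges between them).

Treewidth 2.
One optimal decomposition is:
Bags: B1 = {0, 2, 3}  B2 = {0, 1, 3}  B3 = {0, 1, 4}  B4 = {0, 4, 6}  B5 = {0, 5, 6}
Tree: B1–B2, B2–B3, B3–B4, B4–B5

Each bag holds 3 vertices, so the decomposition has width 2, which upper-bounds the treewidth. Since 0–2–3–1–4–6–5–0 is a cycle in G, G is not acyclic. Forests are exactly the graphs of treewidth ≤ 1, so tw(G) ≥ 2. The upper and lower bounds meet at 2, so that is the treewidth.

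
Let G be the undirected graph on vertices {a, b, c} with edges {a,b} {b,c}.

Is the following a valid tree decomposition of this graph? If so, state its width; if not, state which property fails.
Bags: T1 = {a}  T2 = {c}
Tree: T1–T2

No — vertex b appears in no bag.

A tree decomposition must satisfy three properties: every vertex lies in some bag; for every edge, both endpoints lie together in some bag; and for every vertex, the bags containing it form a connected subtree. Here vertex b appears in no bag, so the decomposition is invalid.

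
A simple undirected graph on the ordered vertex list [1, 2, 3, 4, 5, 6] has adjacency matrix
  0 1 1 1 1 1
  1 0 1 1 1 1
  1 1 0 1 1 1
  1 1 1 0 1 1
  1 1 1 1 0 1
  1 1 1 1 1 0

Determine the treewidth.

A width-5 tree decomposition is:
Bags: B1 = {1, 2, 3, 4, 5, 6}
Tree: (single bag)
A single bag containing all 6 vertices is trivially a valid decomposition of width 5. For the lower bound, the 6 vertices {1, 2, 3, 4, 5, 6} are pairwise adjacent, and any tree decomposition puts a clique entirely inside one bag — forcing width ≥ 5. Therefore the treewidth is 5.

5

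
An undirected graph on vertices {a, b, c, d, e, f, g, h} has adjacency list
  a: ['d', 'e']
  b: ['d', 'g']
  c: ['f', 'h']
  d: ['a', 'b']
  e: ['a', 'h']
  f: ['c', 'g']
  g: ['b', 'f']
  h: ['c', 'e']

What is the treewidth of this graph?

A width-2 tree decomposition is:
Bags: B1 = {c, f, h}  B2 = {e, f, h}  B3 = {a, e, f}  B4 = {a, d, f}  B5 = {b, d, f}  B6 = {b, f, g}
Tree: B1–B2, B2–B3, B3–B4, B4–B5, B5–B6
The largest bag has 3 vertices, giving width 2; this decomposition certifies tw(G) ≤ 2. Since f–c–h–e–a–d–b–g–f is a cycle in G, G is not acyclic. Forests are exactly the graphs of treewidth ≤ 1, so tw(G) ≥ 2. Therefore the treewidth is 2.

2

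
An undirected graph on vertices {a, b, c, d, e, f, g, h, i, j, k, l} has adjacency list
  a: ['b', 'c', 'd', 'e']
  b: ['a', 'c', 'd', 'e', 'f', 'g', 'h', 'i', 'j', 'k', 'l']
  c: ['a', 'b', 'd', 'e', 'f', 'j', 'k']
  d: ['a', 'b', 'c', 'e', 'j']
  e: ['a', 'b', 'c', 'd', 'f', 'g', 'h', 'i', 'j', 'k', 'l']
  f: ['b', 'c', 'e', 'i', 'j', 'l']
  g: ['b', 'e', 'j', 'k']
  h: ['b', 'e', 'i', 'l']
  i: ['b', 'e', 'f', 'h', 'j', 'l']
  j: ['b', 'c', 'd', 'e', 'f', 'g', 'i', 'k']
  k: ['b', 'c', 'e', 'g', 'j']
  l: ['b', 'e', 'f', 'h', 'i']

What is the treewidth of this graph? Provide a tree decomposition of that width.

Treewidth 4.
Bags: B1 = {b, c, e, f, j}  B2 = {b, c, e, j, k}  B3 = {b, c, d, e, j}  B4 = {b, e, f, i, j}  B5 = {b, e, g, j, k}  B6 = {a, b, c, d, e}  B7 = {b, e, f, i, l}  B8 = {b, e, h, i, l}
Tree: B1–B2, B1–B3, B1–B4, B2–B5, B3–B6, B4–B7, B7–B8

Each bag holds 5 vertices, so the decomposition has width 4, which upper-bounds the treewidth. On the other hand G contains the 5-clique {b, e, g, j, k}. A clique must lie in a single bag of any decomposition, so no decomposition can have width below 4. Combining the bounds, tw(G) = 4.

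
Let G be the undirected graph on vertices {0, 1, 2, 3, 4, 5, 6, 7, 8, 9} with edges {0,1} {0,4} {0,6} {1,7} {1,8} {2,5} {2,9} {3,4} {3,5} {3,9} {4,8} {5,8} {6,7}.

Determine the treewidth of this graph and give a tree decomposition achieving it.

Treewidth 2.
One such decomposition:
Bags: B1 = {1, 6, 7}  B2 = {0, 1, 6}  B3 = {0, 1, 8}  B4 = {0, 4, 8}  B5 = {4, 5, 8}  B6 = {3, 4, 5}  B7 = {2, 3, 5}  B8 = {2, 3, 9}
Tree: B1–B2, B2–B3, B3–B4, B4–B5, B5–B6, B6–B7, B7–B8

Every bag has size at most 3, so the width is 3 − 1 = 2 and tw(G) ≤ 2. Since 7–6–0–1–7 is a cycle in G, G is not acyclic. Forests are exactly the graphs of treewidth ≤ 1, so tw(G) ≥ 2. Therefore the treewidth is 2.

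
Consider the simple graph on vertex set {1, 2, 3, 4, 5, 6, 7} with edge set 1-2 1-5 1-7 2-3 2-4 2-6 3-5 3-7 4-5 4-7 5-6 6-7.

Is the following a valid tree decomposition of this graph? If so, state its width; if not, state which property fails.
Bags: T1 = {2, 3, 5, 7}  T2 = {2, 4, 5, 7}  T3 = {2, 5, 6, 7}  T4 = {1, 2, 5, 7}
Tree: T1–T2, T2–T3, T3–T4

Yes; width 3.

Vertex coverage: the bags together contain {1, 2, 3, 4, 5, 6, 7}, the full vertex set. Edge coverage: each edge of G has both endpoints in at least one bag. Running intersection: for every vertex, the bags containing it form a connected subtree. All three properties hold, so this is a valid tree decomposition of width max|bag| − 1 = 3, and hence tw(G) ≤ 3.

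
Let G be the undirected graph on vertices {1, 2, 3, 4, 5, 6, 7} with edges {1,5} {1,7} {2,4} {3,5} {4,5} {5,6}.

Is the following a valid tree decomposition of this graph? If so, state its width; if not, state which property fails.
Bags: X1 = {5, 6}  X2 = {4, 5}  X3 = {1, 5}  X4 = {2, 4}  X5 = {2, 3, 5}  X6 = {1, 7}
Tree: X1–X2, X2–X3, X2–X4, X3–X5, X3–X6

No — bags containing vertex 2 are not connected in the tree.

A tree decomposition must satisfy three properties: every vertex lies in some bag; for every edge, both endpoints lie together in some bag; and for every vertex, the bags containing it form a connected subtree. Here bags containing vertex 2 are not connected in the tree, so the decomposition is invalid.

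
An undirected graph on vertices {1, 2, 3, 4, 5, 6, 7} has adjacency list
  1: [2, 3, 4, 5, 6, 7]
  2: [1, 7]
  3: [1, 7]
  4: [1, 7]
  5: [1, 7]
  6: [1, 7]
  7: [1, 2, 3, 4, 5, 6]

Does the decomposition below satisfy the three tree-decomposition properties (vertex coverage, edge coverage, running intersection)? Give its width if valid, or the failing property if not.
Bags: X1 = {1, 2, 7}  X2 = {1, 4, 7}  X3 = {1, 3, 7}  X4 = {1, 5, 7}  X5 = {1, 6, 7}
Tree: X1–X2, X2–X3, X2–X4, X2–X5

Vertex coverage: the bags together contain {1, 2, 3, 4, 5, 6, 7}, the full vertex set. Edge coverage: each edge of G has both endpoints in at least one bag. Running intersection: for every vertex, the bags containing it form a connected subtree. All three properties hold, so this is a valid tree decomposition of width max|bag| − 1 = 2, and hence tw(G) ≤ 2.

Yes; width 2.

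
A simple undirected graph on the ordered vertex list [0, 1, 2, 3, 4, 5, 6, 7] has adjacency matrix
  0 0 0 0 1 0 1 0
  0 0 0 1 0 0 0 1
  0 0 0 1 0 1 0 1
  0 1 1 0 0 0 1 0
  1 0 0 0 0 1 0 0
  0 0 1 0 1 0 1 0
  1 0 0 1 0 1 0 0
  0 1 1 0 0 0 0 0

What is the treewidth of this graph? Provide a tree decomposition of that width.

Treewidth 2.
One such decomposition:
Bags: B1 = {0, 4, 6}  B2 = {4, 5, 6}  B3 = {3, 5, 6}  B4 = {2, 3, 5}  B5 = {1, 2, 3}  B6 = {1, 2, 7}
Tree: B1–B2, B2–B3, B3–B4, B4–B5, B5–B6

Each bag holds 3 vertices, so the decomposition has width 2, which upper-bounds the treewidth. Since 0–4–5–6–0 is a cycle in G, G is not acyclic. Forests are exactly the graphs of treewidth ≤ 1, so tw(G) ≥ 2. Hence tw(G) = 2 exactly.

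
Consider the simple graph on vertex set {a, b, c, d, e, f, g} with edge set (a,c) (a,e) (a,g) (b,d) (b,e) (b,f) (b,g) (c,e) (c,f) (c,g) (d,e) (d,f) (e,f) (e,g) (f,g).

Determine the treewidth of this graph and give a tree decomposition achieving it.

Treewidth 3.
One optimal decomposition is:
Bags: B1 = {b, e, f, g}  B2 = {b, d, e, f}  B3 = {c, e, f, g}  B4 = {a, c, e, g}
Tree: B1–B2, B1–B3, B3–B4

The largest bag has 4 vertices, giving width 3; this decomposition certifies tw(G) ≤ 3. For the lower bound, the 4 vertices {a, c, e, g} are pairwise adjacent, and any tree decomposition puts a clique entirely inside one bag — forcing width ≥ 3. The upper and lower bounds meet at 3, so that is the treewidth.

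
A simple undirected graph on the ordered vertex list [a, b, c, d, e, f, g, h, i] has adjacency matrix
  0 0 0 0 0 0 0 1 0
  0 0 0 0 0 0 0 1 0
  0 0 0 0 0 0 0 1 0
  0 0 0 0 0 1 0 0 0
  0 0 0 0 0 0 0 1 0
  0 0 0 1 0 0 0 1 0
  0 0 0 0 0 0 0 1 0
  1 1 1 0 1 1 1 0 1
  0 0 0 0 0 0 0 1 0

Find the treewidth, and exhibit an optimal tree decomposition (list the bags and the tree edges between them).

Treewidth 1.
One optimal decomposition is:
Bags: B1 = {h, i}  B2 = {b, h}  B3 = {a, h}  B4 = {g, h}  B5 = {c, h}  B6 = {f, h}  B7 = {e, h}  B8 = {d, f}
Tree: B1–B2, B2–B3, B3–B4, B2–B5, B1–B6, B6–B7, B6–B8

The largest bag has 2 vertices, giving width 1; this decomposition certifies tw(G) ≤ 1. Since G has at least one edge (e.g. i–h), it is not an edgeless graph, so tw(G) ≥ 1. Combining the bounds, tw(G) = 1.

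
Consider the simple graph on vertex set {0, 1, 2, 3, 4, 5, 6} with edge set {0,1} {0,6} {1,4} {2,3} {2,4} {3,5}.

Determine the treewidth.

A width-1 tree decomposition is:
Bags: B1 = {3, 5}  B2 = {2, 3}  B3 = {2, 4}  B4 = {1, 4}  B5 = {0, 1}  B6 = {0, 6}
Tree: B1–B2, B2–B3, B3–B4, B4–B5, B5–B6
Every bag has size at most 2, so the width is 2 − 1 = 1 and tw(G) ≤ 1. Any graph with an edge has treewidth ≥ 1, and G has the edge 5–3. Combining the bounds, tw(G) = 1.

1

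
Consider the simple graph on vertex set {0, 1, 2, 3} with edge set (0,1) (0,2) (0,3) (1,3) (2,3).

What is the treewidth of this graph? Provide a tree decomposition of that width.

Each bag holds 3 vertices, so the decomposition has width 2, which upper-bounds the treewidth. On the other hand G contains the 3-clique {0, 1, 3}. A clique must lie in a single bag of any decomposition, so no decomposition can have width below 2. Therefore the treewidth is 2.

Treewidth 2.
One such decomposition:
Bags: B1 = {0, 2, 3}  B2 = {0, 1, 3}
Tree: B1–B2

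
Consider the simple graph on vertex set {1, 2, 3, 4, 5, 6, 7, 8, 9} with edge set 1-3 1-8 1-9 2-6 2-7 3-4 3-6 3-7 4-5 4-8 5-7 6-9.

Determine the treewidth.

A width-3 tree decomposition is:
Bags: B1 = {1, 4, 8, 9}  B2 = {1, 3, 4, 9}  B3 = {3, 4, 6, 9}  B4 = {3, 4, 5, 6}  B5 = {3, 5, 6, 7}  B6 = {2, 5, 6, 7}
Tree: B1–B2, B2–B3, B3–B4, B4–B5, B5–B6
Every bag has size at most 4, so the width is 4 − 1 = 3 and tw(G) ≤ 3. For the lower bound: the 4 vertex sets {1,8,9}, {4}, {3}, {2,5,6,7} are disjoint, each induces a connected subgraph, and every pair is joined by at least one edge of G. Contracting each set to a single vertex therefore yields K_{4} as a minor, and since treewidth is minor-monotone, tw(G) ≥ tw(K_{4}) = 3. Therefore the treewidth is 3.

3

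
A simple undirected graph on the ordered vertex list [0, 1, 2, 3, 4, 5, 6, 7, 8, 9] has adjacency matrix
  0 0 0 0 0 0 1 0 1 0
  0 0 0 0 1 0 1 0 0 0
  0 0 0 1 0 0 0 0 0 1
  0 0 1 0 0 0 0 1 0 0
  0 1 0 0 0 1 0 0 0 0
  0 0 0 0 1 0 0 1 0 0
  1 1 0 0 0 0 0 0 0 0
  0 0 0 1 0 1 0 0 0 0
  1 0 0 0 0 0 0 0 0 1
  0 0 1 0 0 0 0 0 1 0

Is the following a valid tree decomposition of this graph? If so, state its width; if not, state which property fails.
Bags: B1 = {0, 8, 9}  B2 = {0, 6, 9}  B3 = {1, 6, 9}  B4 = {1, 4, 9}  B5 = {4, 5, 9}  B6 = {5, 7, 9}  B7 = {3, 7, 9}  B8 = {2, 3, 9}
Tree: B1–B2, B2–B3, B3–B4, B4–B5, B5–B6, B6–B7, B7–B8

Yes; width 2.

Checking the three conditions: (i) the bags cover all of {0, 1, 2, 3, 4, 5, 6, 7, 8, 9}; (ii) for each edge, some bag contains both endpoints; (iii) the bags containing any fixed vertex form a subtree. All hold, so the decomposition is valid with width 3 − 1 = 2.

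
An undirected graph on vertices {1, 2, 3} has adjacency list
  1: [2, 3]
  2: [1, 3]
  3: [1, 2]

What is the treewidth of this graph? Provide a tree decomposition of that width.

A single bag containing all 3 vertices is trivially a valid decomposition of width 2. For the lower bound, the 3 vertices {1, 2, 3} are pairwise adjacent, and any tree decomposition puts a clique entirely inside one bag — forcing width ≥ 2. The upper and lower bounds meet at 2, so that is the treewidth.

Treewidth 2.
One optimal decomposition is:
Bags: B1 = {1, 2, 3}
Tree: (single bag)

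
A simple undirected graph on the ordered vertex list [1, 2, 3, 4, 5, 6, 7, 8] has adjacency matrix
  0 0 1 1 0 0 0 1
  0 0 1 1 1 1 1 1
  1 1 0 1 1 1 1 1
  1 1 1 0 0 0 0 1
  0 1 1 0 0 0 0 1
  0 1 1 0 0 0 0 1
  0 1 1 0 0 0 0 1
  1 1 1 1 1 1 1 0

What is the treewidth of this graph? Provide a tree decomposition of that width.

Every bag has size at most 4, so the width is 4 − 1 = 3 and tw(G) ≤ 3. On the other hand G contains the 4-clique {1, 3, 4, 8}. A clique must lie in a single bag of any decomposition, so no decomposition can have width below 3. Therefore the treewidth is 3.

Treewidth 3.
One optimal decomposition is:
Bags: B1 = {2, 3, 5, 8}  B2 = {2, 3, 4, 8}  B3 = {2, 3, 6, 8}  B4 = {1, 3, 4, 8}  B5 = {2, 3, 7, 8}
Tree: B1–B2, B1–B3, B2–B4, B3–B5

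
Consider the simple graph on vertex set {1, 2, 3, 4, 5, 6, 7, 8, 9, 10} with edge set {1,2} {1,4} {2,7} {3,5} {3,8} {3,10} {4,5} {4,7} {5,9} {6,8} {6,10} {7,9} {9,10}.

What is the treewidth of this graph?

A width-2 tree decomposition is:
Bags: B1 = {1, 2, 7}  B2 = {1, 4, 7}  B3 = {4, 7, 9}  B4 = {4, 5, 9}  B5 = {5, 9, 10}  B6 = {3, 5, 10}  B7 = {3, 6, 10}  B8 = {3, 6, 8}
Tree: B1–B2, B2–B3, B3–B4, B4–B5, B5–B6, B6–B7, B7–B8
The largest bag has 3 vertices, giving width 2; this decomposition certifies tw(G) ≤ 2. Since 2–1–4–7–2 is a cycle in G, G is not acyclic. Forests are exactly the graphs of treewidth ≤ 1, so tw(G) ≥ 2. Hence tw(G) = 2 exactly.

2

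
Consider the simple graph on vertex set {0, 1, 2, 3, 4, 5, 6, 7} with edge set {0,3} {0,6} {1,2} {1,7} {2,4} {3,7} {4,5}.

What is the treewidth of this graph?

A width-1 tree decomposition is:
Bags: B1 = {4, 5}  B2 = {2, 4}  B3 = {1, 2}  B4 = {1, 7}  B5 = {3, 7}  B6 = {0, 3}  B7 = {0, 6}
Tree: B1–B2, B2–B3, B3–B4, B4–B5, B5–B6, B6–B7
The largest bag has 2 vertices, giving width 1; this decomposition certifies tw(G) ≤ 1. G has an edge, so its treewidth is at least 1. Hence tw(G) = 1 exactly.

1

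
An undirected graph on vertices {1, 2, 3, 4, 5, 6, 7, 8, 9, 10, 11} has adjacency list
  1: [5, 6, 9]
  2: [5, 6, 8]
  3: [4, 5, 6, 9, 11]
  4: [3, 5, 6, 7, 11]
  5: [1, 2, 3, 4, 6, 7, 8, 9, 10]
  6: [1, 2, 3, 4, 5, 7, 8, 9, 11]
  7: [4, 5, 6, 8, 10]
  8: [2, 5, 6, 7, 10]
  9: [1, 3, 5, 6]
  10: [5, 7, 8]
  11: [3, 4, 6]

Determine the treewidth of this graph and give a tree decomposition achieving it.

Treewidth 3.
One optimal decomposition is:
Bags: B1 = {5, 6, 7, 8}  B2 = {4, 5, 6, 7}  B3 = {2, 5, 6, 8}  B4 = {5, 7, 8, 10}  B5 = {3, 4, 5, 6}  B6 = {3, 5, 6, 9}  B7 = {3, 4, 6, 11}  B8 = {1, 5, 6, 9}
Tree: B1–B2, B1–B3, B1–B4, B2–B5, B5–B6, B5–B7, B6–B8

Every bag has size at most 4, so the width is 4 − 1 = 3 and tw(G) ≤ 3. For the lower bound, the 4 vertices {3, 4, 6, 11} are pairwise adjacent, and any tree decomposition puts a clique entirely inside one bag — forcing width ≥ 3. Hence tw(G) = 3 exactly.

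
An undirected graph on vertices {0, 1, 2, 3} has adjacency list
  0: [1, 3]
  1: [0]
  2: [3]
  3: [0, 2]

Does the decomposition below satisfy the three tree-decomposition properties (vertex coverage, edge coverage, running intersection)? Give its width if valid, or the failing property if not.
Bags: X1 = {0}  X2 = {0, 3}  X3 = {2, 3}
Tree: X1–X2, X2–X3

No — vertex 1 appears in no bag.

A tree decomposition must satisfy three properties: every vertex lies in some bag; for every edge, both endpoints lie together in some bag; and for every vertex, the bags containing it form a connected subtree. Here vertex 1 appears in no bag, so the decomposition is invalid.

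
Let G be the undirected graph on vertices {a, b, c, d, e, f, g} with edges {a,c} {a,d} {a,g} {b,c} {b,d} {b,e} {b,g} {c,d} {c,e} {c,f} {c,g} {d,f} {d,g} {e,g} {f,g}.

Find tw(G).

A width-3 tree decomposition is:
Bags: B1 = {a, c, d, g}  B2 = {c, d, f, g}  B3 = {b, c, d, g}  B4 = {b, c, e, g}
Tree: B1–B2, B1–B3, B3–B4
Every bag has size at most 4, so the width is 4 − 1 = 3 and tw(G) ≤ 3. Conversely, {c, d, f, g} is a clique of size 4, and the vertices of any clique must share a bag in every tree decomposition; so some bag has ≥ 4 vertices and tw(G) ≥ 3. Therefore the treewidth is 3.

3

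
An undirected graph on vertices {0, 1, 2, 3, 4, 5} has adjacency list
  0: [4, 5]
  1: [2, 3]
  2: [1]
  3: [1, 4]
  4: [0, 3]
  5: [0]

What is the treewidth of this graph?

A width-1 tree decomposition is:
Bags: B1 = {1, 2}  B2 = {1, 3}  B3 = {3, 4}  B4 = {0, 4}  B5 = {0, 5}
Tree: B1–B2, B2–B3, B3–B4, B4–B5
Each bag holds 2 vertices, so the decomposition has width 1, which upper-bounds the treewidth. Any graph with an edge has treewidth ≥ 1, and G has the edge 2–1. Therefore the treewidth is 1.

1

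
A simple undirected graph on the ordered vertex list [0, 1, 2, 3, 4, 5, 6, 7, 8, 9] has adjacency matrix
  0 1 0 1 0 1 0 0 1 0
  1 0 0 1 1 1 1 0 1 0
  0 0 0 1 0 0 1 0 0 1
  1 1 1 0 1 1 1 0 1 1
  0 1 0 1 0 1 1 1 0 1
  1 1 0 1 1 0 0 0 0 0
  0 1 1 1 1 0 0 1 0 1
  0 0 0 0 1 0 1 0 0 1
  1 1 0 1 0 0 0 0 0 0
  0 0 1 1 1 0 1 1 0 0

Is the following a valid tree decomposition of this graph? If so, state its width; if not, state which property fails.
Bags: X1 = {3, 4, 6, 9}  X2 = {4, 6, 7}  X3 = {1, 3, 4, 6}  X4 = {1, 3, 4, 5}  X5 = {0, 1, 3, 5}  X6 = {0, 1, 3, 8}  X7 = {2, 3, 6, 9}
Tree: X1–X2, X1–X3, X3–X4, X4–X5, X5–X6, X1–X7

A tree decomposition must satisfy three properties: every vertex lies in some bag; for every edge, both endpoints lie together in some bag; and for every vertex, the bags containing it form a connected subtree. Here edge (9,7) lies in no bag, so the decomposition is invalid.

No — edge (9,7) lies in no bag.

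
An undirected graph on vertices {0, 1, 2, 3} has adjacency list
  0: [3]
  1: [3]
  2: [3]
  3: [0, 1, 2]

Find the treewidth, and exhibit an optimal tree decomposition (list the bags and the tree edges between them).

Treewidth 1.
One such decomposition:
Bags: B1 = {2, 3}  B2 = {1, 3}  B3 = {0, 3}
Tree: B1–B2, B1–B3

The largest bag has 2 vertices, giving width 1; this decomposition certifies tw(G) ≤ 1. Any graph with an edge has treewidth ≥ 1, and G has the edge 3–2. Combining the bounds, tw(G) = 1.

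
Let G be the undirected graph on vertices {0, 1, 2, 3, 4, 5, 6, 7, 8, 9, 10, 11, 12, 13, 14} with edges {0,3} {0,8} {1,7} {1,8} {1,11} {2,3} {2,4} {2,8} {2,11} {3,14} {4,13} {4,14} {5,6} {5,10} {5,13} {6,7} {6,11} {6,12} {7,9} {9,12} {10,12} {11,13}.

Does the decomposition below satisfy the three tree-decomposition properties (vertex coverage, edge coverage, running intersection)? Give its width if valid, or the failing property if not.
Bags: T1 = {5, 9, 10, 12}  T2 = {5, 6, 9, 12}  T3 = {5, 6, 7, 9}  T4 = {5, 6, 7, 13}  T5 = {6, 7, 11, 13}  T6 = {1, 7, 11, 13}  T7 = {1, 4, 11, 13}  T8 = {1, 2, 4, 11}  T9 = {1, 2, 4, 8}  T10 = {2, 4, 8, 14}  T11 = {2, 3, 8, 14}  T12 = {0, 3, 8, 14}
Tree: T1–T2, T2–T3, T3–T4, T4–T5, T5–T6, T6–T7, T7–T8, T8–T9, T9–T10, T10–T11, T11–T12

Checking the three conditions: (i) the bags cover all of {0, 1, 2, 3, 4, 5, 6, 7, 8, 9, 10, 11, 12, 13, 14}; (ii) for each edge, some bag contains both endpoints; (iii) the bags containing any fixed vertex form a subtree. All hold, so the decomposition is valid with width 4 − 1 = 3.

Yes; width 3.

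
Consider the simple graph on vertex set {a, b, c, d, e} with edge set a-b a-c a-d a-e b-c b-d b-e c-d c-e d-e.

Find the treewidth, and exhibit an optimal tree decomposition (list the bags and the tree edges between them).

A single bag containing all 5 vertices is trivially a valid decomposition of width 4. For the lower bound, the 5 vertices {a, b, c, d, e} are pairwise adjacent, and any tree decomposition puts a clique entirely inside one bag — forcing width ≥ 4. Therefore the treewidth is 4.

Treewidth 4.
Bags: B1 = {a, b, c, d, e}
Tree: (single bag)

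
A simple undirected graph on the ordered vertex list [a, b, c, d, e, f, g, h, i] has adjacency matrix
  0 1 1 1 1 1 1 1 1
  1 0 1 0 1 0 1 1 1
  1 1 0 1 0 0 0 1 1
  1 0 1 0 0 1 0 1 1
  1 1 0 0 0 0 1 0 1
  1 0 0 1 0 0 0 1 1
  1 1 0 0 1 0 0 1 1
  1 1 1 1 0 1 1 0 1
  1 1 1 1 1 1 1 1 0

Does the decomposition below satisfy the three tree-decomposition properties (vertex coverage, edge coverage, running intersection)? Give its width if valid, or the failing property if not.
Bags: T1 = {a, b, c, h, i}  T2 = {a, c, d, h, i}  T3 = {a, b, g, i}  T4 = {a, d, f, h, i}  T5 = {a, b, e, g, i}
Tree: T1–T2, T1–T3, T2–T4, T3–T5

No — edge (h,g) lies in no bag.

A tree decomposition must satisfy three properties: every vertex lies in some bag; for every edge, both endpoints lie together in some bag; and for every vertex, the bags containing it form a connected subtree. Here edge (h,g) lies in no bag, so the decomposition is invalid.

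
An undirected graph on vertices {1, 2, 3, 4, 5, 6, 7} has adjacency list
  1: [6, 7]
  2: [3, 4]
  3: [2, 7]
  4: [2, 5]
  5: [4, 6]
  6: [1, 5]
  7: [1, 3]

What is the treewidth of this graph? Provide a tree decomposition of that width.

Treewidth 2.
One optimal decomposition is:
Bags: B1 = {1, 5, 6}  B2 = {1, 4, 5}  B3 = {1, 2, 4}  B4 = {1, 2, 3}  B5 = {1, 3, 7}
Tree: B1–B2, B2–B3, B3–B4, B4–B5

Each bag holds 3 vertices, so the decomposition has width 2, which upper-bounds the treewidth. The edges 1–6–5–4–2–3–7–1 form a cycle, so G is not a tree and its treewidth is at least 2. Hence tw(G) = 2 exactly.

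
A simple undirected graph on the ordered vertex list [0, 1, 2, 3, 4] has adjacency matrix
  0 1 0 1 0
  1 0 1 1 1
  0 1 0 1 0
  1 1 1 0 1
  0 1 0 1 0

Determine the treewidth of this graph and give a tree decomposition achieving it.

Treewidth 2.
One such decomposition:
Bags: B1 = {1, 2, 3}  B2 = {0, 1, 3}  B3 = {1, 3, 4}
Tree: B1–B2, B2–B3

The largest bag has 3 vertices, giving width 2; this decomposition certifies tw(G) ≤ 2. On the other hand G contains the 3-clique {0, 1, 3}. A clique must lie in a single bag of any decomposition, so no decomposition can have width below 2. Hence tw(G) = 2 exactly.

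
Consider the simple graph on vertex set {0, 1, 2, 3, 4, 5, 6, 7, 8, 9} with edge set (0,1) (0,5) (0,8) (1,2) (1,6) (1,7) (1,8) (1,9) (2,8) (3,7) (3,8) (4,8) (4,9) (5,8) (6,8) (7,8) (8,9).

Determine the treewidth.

A width-2 tree decomposition is:
Bags: B1 = {1, 7, 8}  B2 = {0, 1, 8}  B3 = {1, 8, 9}  B4 = {4, 8, 9}  B5 = {1, 6, 8}  B6 = {3, 7, 8}  B7 = {1, 2, 8}  B8 = {0, 5, 8}
Tree: B1–B2, B2–B3, B3–B4, B1–B5, B1–B6, B1–B7, B2–B8
Each bag holds 3 vertices, so the decomposition has width 2, which upper-bounds the treewidth. On the other hand G contains the 3-clique {0, 1, 8}. A clique must lie in a single bag of any decomposition, so no decomposition can have width below 2. Combining the bounds, tw(G) = 2.

2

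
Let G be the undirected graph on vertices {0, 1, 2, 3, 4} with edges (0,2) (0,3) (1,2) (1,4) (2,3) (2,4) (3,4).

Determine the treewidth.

A width-2 tree decomposition is:
Bags: B1 = {2, 3, 4}  B2 = {1, 2, 4}  B3 = {0, 2, 3}
Tree: B1–B2, B1–B3
Each bag holds 3 vertices, so the decomposition has width 2, which upper-bounds the treewidth. For the lower bound, the 3 vertices {1, 2, 4} are pairwise adjacent, and any tree decomposition puts a clique entirely inside one bag — forcing width ≥ 2. The upper and lower bounds meet at 2, so that is the treewidth.

2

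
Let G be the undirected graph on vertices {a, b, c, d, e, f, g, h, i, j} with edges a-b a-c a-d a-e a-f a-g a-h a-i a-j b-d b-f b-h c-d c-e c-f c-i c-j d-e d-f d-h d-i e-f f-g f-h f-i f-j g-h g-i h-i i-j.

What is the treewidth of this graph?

A width-4 tree decomposition is:
Bags: B1 = {a, d, f, h, i}  B2 = {a, f, g, h, i}  B3 = {a, c, d, f, i}  B4 = {a, c, f, i, j}  B5 = {a, b, d, f, h}  B6 = {a, c, d, e, f}
Tree: B1–B2, B1–B3, B3–B4, B1–B5, B3–B6
The largest bag has 5 vertices, giving width 4; this decomposition certifies tw(G) ≤ 4. For the lower bound, the 5 vertices {a, c, d, e, f} are pairwise adjacent, and any tree decomposition puts a clique entirely inside one bag — forcing width ≥ 4. Combining the bounds, tw(G) = 4.

4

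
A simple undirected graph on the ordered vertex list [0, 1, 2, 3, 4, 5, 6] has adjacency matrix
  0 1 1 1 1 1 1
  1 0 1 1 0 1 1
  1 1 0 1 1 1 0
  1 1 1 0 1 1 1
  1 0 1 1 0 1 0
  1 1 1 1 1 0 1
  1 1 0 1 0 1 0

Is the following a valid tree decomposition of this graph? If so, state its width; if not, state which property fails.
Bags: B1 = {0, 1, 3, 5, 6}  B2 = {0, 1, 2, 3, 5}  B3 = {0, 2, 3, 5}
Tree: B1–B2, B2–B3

A tree decomposition must satisfy three properties: every vertex lies in some bag; for every edge, both endpoints lie together in some bag; and for every vertex, the bags containing it form a connected subtree. Here vertex 4 appears in no bag, so the decomposition is invalid.

No — vertex 4 appears in no bag.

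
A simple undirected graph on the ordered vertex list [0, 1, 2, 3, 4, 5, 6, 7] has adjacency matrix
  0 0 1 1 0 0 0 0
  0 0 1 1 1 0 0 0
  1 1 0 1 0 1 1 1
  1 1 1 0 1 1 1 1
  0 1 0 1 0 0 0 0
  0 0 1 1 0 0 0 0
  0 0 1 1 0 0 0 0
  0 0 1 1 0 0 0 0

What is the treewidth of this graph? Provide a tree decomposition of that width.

Every bag has size at most 3, so the width is 3 − 1 = 2 and tw(G) ≤ 2. On the other hand G contains the 3-clique {0, 2, 3}. A clique must lie in a single bag of any decomposition, so no decomposition can have width below 2. The upper and lower bounds meet at 2, so that is the treewidth.

Treewidth 2.
One optimal decomposition is:
Bags: B1 = {2, 3, 6}  B2 = {1, 2, 3}  B3 = {1, 3, 4}  B4 = {0, 2, 3}  B5 = {2, 3, 5}  B6 = {2, 3, 7}
Tree: B1–B2, B2–B3, B2–B4, B1–B5, B5–B6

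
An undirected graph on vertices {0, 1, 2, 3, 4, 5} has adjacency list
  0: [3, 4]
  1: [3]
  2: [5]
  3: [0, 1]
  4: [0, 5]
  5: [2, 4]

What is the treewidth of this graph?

1

A width-1 tree decomposition is:
Bags: B1 = {1, 3}  B2 = {0, 3}  B3 = {0, 4}  B4 = {4, 5}  B5 = {2, 5}
Tree: B1–B2, B2–B3, B3–B4, B4–B5
The largest bag has 2 vertices, giving width 1; this decomposition certifies tw(G) ≤ 1. Since G has at least one edge (e.g. 1–3), it is not an edgeless graph, so tw(G) ≥ 1. The upper and lower bounds meet at 1, so that is the treewidth.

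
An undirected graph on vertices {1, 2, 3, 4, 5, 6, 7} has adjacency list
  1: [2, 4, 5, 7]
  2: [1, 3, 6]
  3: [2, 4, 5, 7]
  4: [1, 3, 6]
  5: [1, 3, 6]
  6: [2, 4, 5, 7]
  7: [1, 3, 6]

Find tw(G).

A width-3 tree decomposition is:
Bags: B1 = {1, 2, 3, 6}  B2 = {1, 3, 5, 6}  B3 = {1, 3, 4, 6}  B4 = {1, 3, 6, 7}
Tree: B1–B2, B2–B3, B3–B4
Each bag holds 4 vertices, so the decomposition has width 3, which upper-bounds the treewidth. For the lower bound: the 4 vertex sets {2,3}, {1,5}, {6}, {4} are disjoint, each induces a connected subgraph, and every pair is joined by at least one edge of G. Contracting each set to a single vertex therefore yields K_{4} as a minor, and since treewidth is minor-monotone, tw(G) ≥ tw(K_{4}) = 3. Combining the bounds, tw(G) = 3.

3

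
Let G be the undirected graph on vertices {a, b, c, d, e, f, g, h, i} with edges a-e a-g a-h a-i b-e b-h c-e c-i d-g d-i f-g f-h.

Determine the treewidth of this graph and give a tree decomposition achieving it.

Treewidth 3.
One such decomposition:
Bags: B1 = {b, c, e, i}  B2 = {a, b, e, i}  B3 = {a, b, h, i}  B4 = {a, d, h, i}  B5 = {a, d, g, h}  B6 = {d, f, g, h}
Tree: B1–B2, B2–B3, B3–B4, B4–B5, B5–B6

Each bag holds 4 vertices, so the decomposition has width 3, which upper-bounds the treewidth. For the lower bound: the 4 vertex sets {b,c,e}, {i}, {a}, {d,f,g,h} are disjoint, each induces a connected subgraph, and every pair is joined by at least one edge of G. Contracting each set to a single vertex therefore yields K_{4} as a minor, and since treewidth is minor-monotone, tw(G) ≥ tw(K_{4}) = 3. Hence tw(G) = 3 exactly.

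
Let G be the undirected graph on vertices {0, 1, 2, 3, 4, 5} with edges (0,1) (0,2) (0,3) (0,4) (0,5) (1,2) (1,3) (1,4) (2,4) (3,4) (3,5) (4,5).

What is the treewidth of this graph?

3

A width-3 tree decomposition is:
Bags: B1 = {0, 1, 2, 4}  B2 = {0, 1, 3, 4}  B3 = {0, 3, 4, 5}
Tree: B1–B2, B2–B3
The largest bag has 4 vertices, giving width 3; this decomposition certifies tw(G) ≤ 3. Conversely, {0, 1, 2, 4} is a clique of size 4, and the vertices of any clique must share a bag in every tree decomposition; so some bag has ≥ 4 vertices and tw(G) ≥ 3. Therefore the treewidth is 3.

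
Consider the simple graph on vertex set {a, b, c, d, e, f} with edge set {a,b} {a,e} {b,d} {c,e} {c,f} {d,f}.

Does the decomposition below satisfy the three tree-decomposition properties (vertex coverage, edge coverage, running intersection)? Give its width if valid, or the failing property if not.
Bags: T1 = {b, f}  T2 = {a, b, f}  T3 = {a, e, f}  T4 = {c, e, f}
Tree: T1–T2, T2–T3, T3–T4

A tree decomposition must satisfy three properties: every vertex lies in some bag; for every edge, both endpoints lie together in some bag; and for every vertex, the bags containing it form a connected subtree. Here vertex d appears in no bag, so the decomposition is invalid.

No — vertex d appears in no bag.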